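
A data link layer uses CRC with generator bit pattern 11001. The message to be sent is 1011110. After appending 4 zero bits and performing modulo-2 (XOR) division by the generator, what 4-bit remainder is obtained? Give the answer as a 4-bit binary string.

Append 4 zeros: 10111100000. Divide by 11001 (XOR where the leading bit is 1):
  pos 0: 10111 XOR 11001 = 01110
  pos 1: 11101 XOR 11001 = 00100
  pos 3: 10000 XOR 11001 = 01001
  pos 4: 10010 XOR 11001 = 01011
  pos 5: 10110 XOR 11001 = 01111
  pos 6: 11110 XOR 11001 = 00111
Remainder (last 4 bits) = 0111. This is the CRC / FCS.

0111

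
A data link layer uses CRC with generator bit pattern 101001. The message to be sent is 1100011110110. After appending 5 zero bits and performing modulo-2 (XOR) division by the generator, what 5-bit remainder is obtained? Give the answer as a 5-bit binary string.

Append 5 zeros: 110001111011000000. Divide by 101001 (XOR where the leading bit is 1):
  pos 0: 110001 XOR 101001 = 011000
  pos 1: 110001 XOR 101001 = 011000
  pos 2: 110001 XOR 101001 = 011000
  pos 3: 110001 XOR 101001 = 011000
  pos 4: 110000 XOR 101001 = 011001
  pos 5: 110011 XOR 101001 = 011010
  pos 6: 110101 XOR 101001 = 011100
  pos 7: 111000 XOR 101001 = 010001
  pos 8: 100010 XOR 101001 = 001011
  pos 10: 101100 XOR 101001 = 000101
Remainder (last 5 bits) = 10100. This is the CRC / FCS.

10100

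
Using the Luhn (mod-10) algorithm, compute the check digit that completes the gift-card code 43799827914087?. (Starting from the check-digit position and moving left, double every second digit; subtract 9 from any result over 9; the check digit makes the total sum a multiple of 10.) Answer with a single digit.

3

Partial digits right→left: 7 8 0 4 1 9 7 2 8 9 9 7 3 4
Double every second digit counting from the check-digit position (so the 1st, 3rd, 5th, ... of the partial from the right).
  doubled (with −9 where >9): 5 0 2 5 7 9 6 → sum 34
  kept as-is: 8 4 9 2 9 7 4 → sum 43
Total = 34 + 43 = 77.
Check digit = (10 − (77 mod 10)) mod 10 = 3.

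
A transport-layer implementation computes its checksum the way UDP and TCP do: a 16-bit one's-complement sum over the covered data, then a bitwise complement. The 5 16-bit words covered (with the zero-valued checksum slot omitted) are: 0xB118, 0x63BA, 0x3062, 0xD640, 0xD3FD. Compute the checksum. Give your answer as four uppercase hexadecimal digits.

One's-complement addition (fold any carry out of bit 15 back into bit 0):
  0xB118 + 0x63BA = 0x114D2 → wrap carry → 0x14D3
  0x14D3 + 0x3062 = 0x04535
  0x4535 + 0xD640 = 0x11B75 → wrap carry → 0x1B76
  0x1B76 + 0xD3FD = 0x0EF73
One's-complement sum = 0xEF73.
Checksum = ~0xEF73 & 0xFFFF = 0x108C.

108C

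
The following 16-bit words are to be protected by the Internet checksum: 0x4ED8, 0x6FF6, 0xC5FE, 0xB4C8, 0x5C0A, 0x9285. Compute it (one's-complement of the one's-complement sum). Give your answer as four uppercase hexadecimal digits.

D7D9

One's-complement addition (fold any carry out of bit 15 back into bit 0):
  0x4ED8 + 0x6FF6 = 0x0BECE
  0xBECE + 0xC5FE = 0x184CC → wrap carry → 0x84CD
  0x84CD + 0xB4C8 = 0x13995 → wrap carry → 0x3996
  0x3996 + 0x5C0A = 0x095A0
  0x95A0 + 0x9285 = 0x12825 → wrap carry → 0x2826
One's-complement sum = 0x2826.
Checksum = ~0x2826 & 0xFFFF = 0xD7D9.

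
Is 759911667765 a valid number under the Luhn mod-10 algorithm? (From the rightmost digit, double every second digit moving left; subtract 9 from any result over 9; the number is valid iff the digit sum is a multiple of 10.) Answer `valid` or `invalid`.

valid

From the right, keep odd positions and double even positions (subtract 9 from any doubled value over 9):
  doubled (positions 2,4,...): 3 5 3 2 9 5 → sum 27
  kept (positions 1,3,...): 5 7 6 1 9 5 → sum 33
Total = 60.
60 mod 10 = 0, so the number is valid.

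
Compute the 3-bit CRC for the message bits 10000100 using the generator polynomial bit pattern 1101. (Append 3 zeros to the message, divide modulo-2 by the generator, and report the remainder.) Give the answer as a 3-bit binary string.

Append 3 zeros: 10000100000. Divide by 1101 (XOR where the leading bit is 1):
  pos 0: 1000 XOR 1101 = 0101
  pos 1: 1010 XOR 1101 = 0111
  pos 2: 1111 XOR 1101 = 0010
  pos 4: 1000 XOR 1101 = 0101
  pos 5: 1010 XOR 1101 = 0111
  pos 6: 1110 XOR 1101 = 0011
Remainder (last 3 bits) = 110. This is the CRC / FCS.

110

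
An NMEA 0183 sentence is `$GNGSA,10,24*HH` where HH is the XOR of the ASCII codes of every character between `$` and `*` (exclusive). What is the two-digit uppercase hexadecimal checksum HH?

5B

XOR the ASCII codes of the payload characters:
  'G' = 0x47 → acc = 0x47
  'N' = 0x4E → acc = 0x09
  'G' = 0x47 → acc = 0x4E
  'S' = 0x53 → acc = 0x1D
  'A' = 0x41 → acc = 0x5C
  ',' = 0x2C → acc = 0x70
  '1' = 0x31 → acc = 0x41
  '0' = 0x30 → acc = 0x71
  ',' = 0x2C → acc = 0x5D
  '2' = 0x32 → acc = 0x6F
  '4' = 0x34 → acc = 0x5B
Checksum = 0x5B.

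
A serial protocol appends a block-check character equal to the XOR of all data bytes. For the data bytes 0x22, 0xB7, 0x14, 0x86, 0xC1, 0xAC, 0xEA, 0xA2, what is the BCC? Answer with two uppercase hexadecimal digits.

XOR the bytes together:
  start with 0x22
  0x22 ⊕ 0xB7 = 0x95
  0x95 ⊕ 0x14 = 0x81
  0x81 ⊕ 0x86 = 0x07
  0x07 ⊕ 0xC1 = 0xC6
  0xC6 ⊕ 0xAC = 0x6A
  0x6A ⊕ 0xEA = 0x80
  0x80 ⊕ 0xA2 = 0x22

22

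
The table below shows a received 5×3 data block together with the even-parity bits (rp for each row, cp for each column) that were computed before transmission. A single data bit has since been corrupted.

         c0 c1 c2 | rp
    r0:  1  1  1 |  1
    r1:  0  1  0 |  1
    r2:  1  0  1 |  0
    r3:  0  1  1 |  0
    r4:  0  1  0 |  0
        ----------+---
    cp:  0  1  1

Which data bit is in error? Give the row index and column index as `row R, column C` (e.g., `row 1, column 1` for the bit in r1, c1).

row 4, column 1

Recompute each row's even parity and compare to rp:
  r0: data parity 1, sent rp 1 → ok
  r1: data parity 1, sent rp 1 → ok
  r2: data parity 0, sent rp 0 → ok
  r3: data parity 0, sent rp 0 → ok
  r4: data parity 1, sent rp 0 → mismatch
Recompute each column's even parity and compare to cp:
  c0: data parity 0, sent cp 0 → ok
  c1: data parity 0, sent cp 1 → mismatch
  c2: data parity 1, sent cp 1 → ok
Exactly one row (r4) and one column (c1) fail → the flipped bit is at their intersection.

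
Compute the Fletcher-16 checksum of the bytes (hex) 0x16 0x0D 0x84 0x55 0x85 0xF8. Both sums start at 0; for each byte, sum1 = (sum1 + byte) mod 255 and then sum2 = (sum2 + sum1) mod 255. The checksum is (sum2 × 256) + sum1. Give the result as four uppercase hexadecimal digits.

DB7B

Running sums (mod 255):
  after byte 0 (0x16): sum1=22, sum2=22
  after byte 1 (0x0D): sum1=35, sum2=57
  after byte 2 (0x84): sum1=167, sum2=224
  after byte 3 (0x55): sum1=252, sum2=221
  after byte 4 (0x85): sum1=130, sum2=96
  after byte 5 (0xF8): sum1=123, sum2=219
Checksum = sum2·256 + sum1 = 219·256 + 123 = 56187 = 0xDB7B.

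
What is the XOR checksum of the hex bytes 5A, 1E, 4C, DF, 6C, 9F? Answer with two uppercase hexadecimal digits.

XOR the bytes together:
  start with 0x5A
  0x5A ⊕ 0x1E = 0x44
  0x44 ⊕ 0x4C = 0x08
  0x08 ⊕ 0xDF = 0xD7
  0xD7 ⊕ 0x6C = 0xBB
  0xBB ⊕ 0x9F = 0x24

24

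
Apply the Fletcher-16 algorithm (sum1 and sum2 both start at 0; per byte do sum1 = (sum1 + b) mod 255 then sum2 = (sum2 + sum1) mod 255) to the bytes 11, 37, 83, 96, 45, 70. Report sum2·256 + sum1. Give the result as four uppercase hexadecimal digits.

0B57

Running sums (mod 255):
  after byte 0 (11): sum1=11, sum2=11
  after byte 1 (37): sum1=48, sum2=59
  after byte 2 (83): sum1=131, sum2=190
  after byte 3 (96): sum1=227, sum2=162
  after byte 4 (45): sum1=17, sum2=179
  after byte 5 (70): sum1=87, sum2=11
Checksum = sum2·256 + sum1 = 11·256 + 87 = 2903 = 0x0B57.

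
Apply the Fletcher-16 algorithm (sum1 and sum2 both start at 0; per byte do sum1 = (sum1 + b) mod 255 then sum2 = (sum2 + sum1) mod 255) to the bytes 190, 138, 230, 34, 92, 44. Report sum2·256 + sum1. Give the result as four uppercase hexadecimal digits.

Running sums (mod 255):
  after byte 0 (190): sum1=190, sum2=190
  after byte 1 (138): sum1=73, sum2=8
  after byte 2 (230): sum1=48, sum2=56
  after byte 3 (34): sum1=82, sum2=138
  after byte 4 (92): sum1=174, sum2=57
  after byte 5 (44): sum1=218, sum2=20
Checksum = sum2·256 + sum1 = 20·256 + 218 = 5338 = 0x14DA.

14DA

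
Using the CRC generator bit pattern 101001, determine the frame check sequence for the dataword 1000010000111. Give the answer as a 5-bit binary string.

Append 5 zeros: 100001000011100000. Divide by 101001 (XOR where the leading bit is 1):
  pos 0: 100001 XOR 101001 = 001000
  pos 2: 100000 XOR 101001 = 001001
  pos 4: 100100 XOR 101001 = 001101
  pos 6: 110111 XOR 101001 = 011110
  pos 7: 111101 XOR 101001 = 010100
  pos 8: 101000 XOR 101001 = 000001
Remainder (last 5 bits) = 10000. This is the CRC / FCS.

10000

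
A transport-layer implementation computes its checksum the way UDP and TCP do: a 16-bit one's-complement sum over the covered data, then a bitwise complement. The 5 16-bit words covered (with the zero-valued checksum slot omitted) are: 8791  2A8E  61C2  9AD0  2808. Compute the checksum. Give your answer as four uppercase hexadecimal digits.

2945

One's-complement addition (fold any carry out of bit 15 back into bit 0):
  0x8791 + 0x2A8E = 0x0B21F
  0xB21F + 0x61C2 = 0x113E1 → wrap carry → 0x13E2
  0x13E2 + 0x9AD0 = 0x0AEB2
  0xAEB2 + 0x2808 = 0x0D6BA
One's-complement sum = 0xD6BA.
Checksum = ~0xD6BA & 0xFFFF = 0x2945.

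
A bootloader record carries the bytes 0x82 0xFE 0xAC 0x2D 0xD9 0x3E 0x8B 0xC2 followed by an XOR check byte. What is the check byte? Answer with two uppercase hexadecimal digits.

53

XOR the bytes together:
  start with 0x82
  0x82 ⊕ 0xFE = 0x7C
  0x7C ⊕ 0xAC = 0xD0
  0xD0 ⊕ 0x2D = 0xFD
  0xFD ⊕ 0xD9 = 0x24
  0x24 ⊕ 0x3E = 0x1A
  0x1A ⊕ 0x8B = 0x91
  0x91 ⊕ 0xC2 = 0x53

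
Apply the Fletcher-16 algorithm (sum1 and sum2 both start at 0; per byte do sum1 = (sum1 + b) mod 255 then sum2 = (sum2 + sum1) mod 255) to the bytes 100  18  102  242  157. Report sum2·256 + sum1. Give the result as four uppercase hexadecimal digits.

Running sums (mod 255):
  after byte 0 (100): sum1=100, sum2=100
  after byte 1 (18): sum1=118, sum2=218
  after byte 2 (102): sum1=220, sum2=183
  after byte 3 (242): sum1=207, sum2=135
  after byte 4 (157): sum1=109, sum2=244
Checksum = sum2·256 + sum1 = 244·256 + 109 = 62573 = 0xF46D.

F46D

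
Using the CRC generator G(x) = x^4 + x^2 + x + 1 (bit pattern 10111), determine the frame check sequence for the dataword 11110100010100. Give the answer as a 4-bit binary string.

Append 4 zeros: 111101000101000000. Divide by 10111 (XOR where the leading bit is 1):
  pos 0: 11110 XOR 10111 = 01001
  pos 1: 10011 XOR 10111 = 00100
  pos 3: 10000 XOR 10111 = 00111
  pos 5: 11101 XOR 10111 = 01010
  pos 6: 10100 XOR 10111 = 00011
  pos 9: 11100 XOR 10111 = 01011
  pos 10: 10110 XOR 10111 = 00001
Remainder (last 4 bits) = 1000. This is the CRC / FCS.

1000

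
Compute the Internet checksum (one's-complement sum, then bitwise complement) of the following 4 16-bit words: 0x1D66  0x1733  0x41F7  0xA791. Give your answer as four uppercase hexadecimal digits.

E1DD

One's-complement addition (fold any carry out of bit 15 back into bit 0):
  0x1D66 + 0x1733 = 0x03499
  0x3499 + 0x41F7 = 0x07690
  0x7690 + 0xA791 = 0x11E21 → wrap carry → 0x1E22
One's-complement sum = 0x1E22.
Checksum = ~0x1E22 & 0xFFFF = 0xE1DD.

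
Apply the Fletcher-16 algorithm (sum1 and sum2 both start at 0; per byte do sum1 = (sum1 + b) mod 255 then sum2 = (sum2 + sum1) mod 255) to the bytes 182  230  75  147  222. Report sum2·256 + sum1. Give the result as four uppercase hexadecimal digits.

155B

Running sums (mod 255):
  after byte 0 (182): sum1=182, sum2=182
  after byte 1 (230): sum1=157, sum2=84
  after byte 2 (75): sum1=232, sum2=61
  after byte 3 (147): sum1=124, sum2=185
  after byte 4 (222): sum1=91, sum2=21
Checksum = sum2·256 + sum1 = 21·256 + 91 = 5467 = 0x155B.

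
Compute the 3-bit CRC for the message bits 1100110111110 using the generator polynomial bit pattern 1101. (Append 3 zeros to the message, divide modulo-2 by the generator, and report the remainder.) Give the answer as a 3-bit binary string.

000

Append 3 zeros: 1100110111110000. Divide by 1101 (XOR where the leading bit is 1):
  pos 0: 1100 XOR 1101 = 0001
  pos 3: 1110 XOR 1101 = 0011
  pos 5: 1111 XOR 1101 = 0010
  pos 7: 1011 XOR 1101 = 0110
  pos 8: 1101 XOR 1101 = 0000
Remainder (last 3 bits) = 000. This is the CRC / FCS.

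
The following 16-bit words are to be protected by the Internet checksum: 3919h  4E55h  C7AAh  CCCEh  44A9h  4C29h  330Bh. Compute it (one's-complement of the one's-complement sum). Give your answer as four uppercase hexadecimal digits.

One's-complement addition (fold any carry out of bit 15 back into bit 0):
  0x3919 + 0x4E55 = 0x0876E
  0x876E + 0xC7AA = 0x14F18 → wrap carry → 0x4F19
  0x4F19 + 0xCCCE = 0x11BE7 → wrap carry → 0x1BE8
  0x1BE8 + 0x44A9 = 0x06091
  0x6091 + 0x4C29 = 0x0ACBA
  0xACBA + 0x330B = 0x0DFC5
One's-complement sum = 0xDFC5.
Checksum = ~0xDFC5 & 0xFFFF = 0x203A.

203A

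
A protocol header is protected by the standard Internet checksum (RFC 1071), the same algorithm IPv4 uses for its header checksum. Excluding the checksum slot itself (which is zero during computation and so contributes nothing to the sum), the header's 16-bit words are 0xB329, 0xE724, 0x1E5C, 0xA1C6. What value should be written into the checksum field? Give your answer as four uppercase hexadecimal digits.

A58E

One's-complement addition (fold any carry out of bit 15 back into bit 0):
  0xB329 + 0xE724 = 0x19A4D → wrap carry → 0x9A4E
  0x9A4E + 0x1E5C = 0x0B8AA
  0xB8AA + 0xA1C6 = 0x15A70 → wrap carry → 0x5A71
One's-complement sum = 0x5A71.
Checksum = ~0x5A71 & 0xFFFF = 0xA58E.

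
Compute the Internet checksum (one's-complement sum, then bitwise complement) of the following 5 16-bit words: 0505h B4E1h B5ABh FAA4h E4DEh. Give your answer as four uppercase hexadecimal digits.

One's-complement addition (fold any carry out of bit 15 back into bit 0):
  0x0505 + 0xB4E1 = 0x0B9E6
  0xB9E6 + 0xB5AB = 0x16F91 → wrap carry → 0x6F92
  0x6F92 + 0xFAA4 = 0x16A36 → wrap carry → 0x6A37
  0x6A37 + 0xE4DE = 0x14F15 → wrap carry → 0x4F16
One's-complement sum = 0x4F16.
Checksum = ~0x4F16 & 0xFFFF = 0xB0E9.

B0E9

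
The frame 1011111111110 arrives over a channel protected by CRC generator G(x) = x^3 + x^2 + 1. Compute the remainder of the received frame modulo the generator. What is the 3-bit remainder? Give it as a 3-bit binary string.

Modulo-2 division of 1011111111110 by 1101:
  pos 0: 1011 XOR 1101 = 0110
  pos 1: 1101 XOR 1101 = 0000
  pos 5: 1111 XOR 1101 = 0010
  pos 7: 1011 XOR 1101 = 0110
  pos 8: 1101 XOR 1101 = 0000
Remainder = 000 (zero — the frame passes the CRC check).

000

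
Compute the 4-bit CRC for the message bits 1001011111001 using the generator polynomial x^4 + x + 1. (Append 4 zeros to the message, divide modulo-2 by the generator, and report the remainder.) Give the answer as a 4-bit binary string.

Append 4 zeros: 10010111110010000. Divide by 10011 (XOR where the leading bit is 1):
  pos 0: 10010 XOR 10011 = 00001
  pos 4: 11111 XOR 10011 = 01100
  pos 5: 11001 XOR 10011 = 01010
  pos 6: 10100 XOR 10011 = 00111
  pos 8: 11101 XOR 10011 = 01110
  pos 9: 11100 XOR 10011 = 01111
  pos 10: 11110 XOR 10011 = 01101
  pos 11: 11010 XOR 10011 = 01001
  pos 12: 10010 XOR 10011 = 00001
Remainder (last 4 bits) = 0001. This is the CRC / FCS.

0001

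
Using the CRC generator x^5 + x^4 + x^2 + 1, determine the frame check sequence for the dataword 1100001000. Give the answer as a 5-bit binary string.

Append 5 zeros: 110000100000000. Divide by 110101 (XOR where the leading bit is 1):
  pos 0: 110000 XOR 110101 = 000101
  pos 3: 101100 XOR 110101 = 011001
  pos 4: 110010 XOR 110101 = 000111
  pos 7: 111000 XOR 110101 = 001101
  pos 9: 110100 XOR 110101 = 000001
Remainder (last 5 bits) = 00001. This is the CRC / FCS.

00001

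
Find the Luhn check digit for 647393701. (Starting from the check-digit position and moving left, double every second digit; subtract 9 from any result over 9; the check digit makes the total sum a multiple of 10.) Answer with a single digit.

6

Partial digits right→left: 1 0 7 3 9 3 7 4 6
Double every second digit counting from the check-digit position (so the 1st, 3rd, 5th, ... of the partial from the right).
  doubled (with −9 where >9): 2 5 9 5 3 → sum 24
  kept as-is: 0 3 3 4 → sum 10
Total = 24 + 10 = 34.
Check digit = (10 − (34 mod 10)) mod 10 = 6.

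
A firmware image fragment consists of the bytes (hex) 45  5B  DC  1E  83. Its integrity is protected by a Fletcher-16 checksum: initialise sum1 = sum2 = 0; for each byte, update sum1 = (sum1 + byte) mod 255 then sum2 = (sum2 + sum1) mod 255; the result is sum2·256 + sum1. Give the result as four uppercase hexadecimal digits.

1E1F

Running sums (mod 255):
  after byte 0 (45): sum1=69, sum2=69
  after byte 1 (5B): sum1=160, sum2=229
  after byte 2 (DC): sum1=125, sum2=99
  after byte 3 (1E): sum1=155, sum2=254
  after byte 4 (83): sum1=31, sum2=30
Checksum = sum2·256 + sum1 = 30·256 + 31 = 7711 = 0x1E1F.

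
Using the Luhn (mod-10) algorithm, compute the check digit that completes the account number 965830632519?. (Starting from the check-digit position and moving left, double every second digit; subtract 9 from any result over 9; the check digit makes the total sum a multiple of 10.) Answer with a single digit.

Partial digits right→left: 9 1 5 2 3 6 0 3 8 5 6 9
Double every second digit counting from the check-digit position (so the 1st, 3rd, 5th, ... of the partial from the right).
  doubled (with −9 where >9): 9 1 6 0 7 3 → sum 26
  kept as-is: 1 2 6 3 5 9 → sum 26
Total = 26 + 26 = 52.
Check digit = (10 − (52 mod 10)) mod 10 = 8.

8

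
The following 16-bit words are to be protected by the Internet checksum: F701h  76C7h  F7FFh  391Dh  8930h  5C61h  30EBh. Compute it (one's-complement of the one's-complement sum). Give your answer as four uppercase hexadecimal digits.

4A9C

One's-complement addition (fold any carry out of bit 15 back into bit 0):
  0xF701 + 0x76C7 = 0x16DC8 → wrap carry → 0x6DC9
  0x6DC9 + 0xF7FF = 0x165C8 → wrap carry → 0x65C9
  0x65C9 + 0x391D = 0x09EE6
  0x9EE6 + 0x8930 = 0x12816 → wrap carry → 0x2817
  0x2817 + 0x5C61 = 0x08478
  0x8478 + 0x30EB = 0x0B563
One's-complement sum = 0xB563.
Checksum = ~0xB563 & 0xFFFF = 0x4A9C.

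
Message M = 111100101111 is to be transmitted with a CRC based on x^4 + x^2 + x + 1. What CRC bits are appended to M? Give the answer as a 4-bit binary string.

0001

Append 4 zeros: 1111001011110000. Divide by 10111 (XOR where the leading bit is 1):
  pos 0: 11110 XOR 10111 = 01001
  pos 1: 10010 XOR 10111 = 00101
  pos 3: 10110 XOR 10111 = 00001
  pos 7: 11111 XOR 10111 = 01000
  pos 8: 10000 XOR 10111 = 00111
  pos 10: 11100 XOR 10111 = 01011
  pos 11: 10110 XOR 10111 = 00001
Remainder (last 4 bits) = 0001. This is the CRC / FCS.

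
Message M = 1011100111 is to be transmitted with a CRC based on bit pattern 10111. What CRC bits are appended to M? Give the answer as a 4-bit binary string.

Append 4 zeros: 10111001110000. Divide by 10111 (XOR where the leading bit is 1):
  pos 0: 10111 XOR 10111 = 00000
  pos 7: 11100 XOR 10111 = 01011
  pos 8: 10110 XOR 10111 = 00001
Remainder (last 4 bits) = 0010. This is the CRC / FCS.

0010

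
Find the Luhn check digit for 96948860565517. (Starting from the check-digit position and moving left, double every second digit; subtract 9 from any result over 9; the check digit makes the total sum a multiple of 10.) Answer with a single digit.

0

Partial digits right→left: 7 1 5 5 6 5 0 6 8 8 4 9 6 9
Double every second digit counting from the check-digit position (so the 1st, 3rd, 5th, ... of the partial from the right).
  doubled (with −9 where >9): 5 1 3 0 7 8 3 → sum 27
  kept as-is: 1 5 5 6 8 9 9 → sum 43
Total = 27 + 43 = 70.
Check digit = (10 − (70 mod 10)) mod 10 = 0.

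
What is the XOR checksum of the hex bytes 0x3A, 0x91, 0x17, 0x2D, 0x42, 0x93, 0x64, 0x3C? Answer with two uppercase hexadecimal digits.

18

XOR the bytes together:
  start with 0x3A
  0x3A ⊕ 0x91 = 0xAB
  0xAB ⊕ 0x17 = 0xBC
  0xBC ⊕ 0x2D = 0x91
  0x91 ⊕ 0x42 = 0xD3
  0xD3 ⊕ 0x93 = 0x40
  0x40 ⊕ 0x64 = 0x24
  0x24 ⊕ 0x3C = 0x18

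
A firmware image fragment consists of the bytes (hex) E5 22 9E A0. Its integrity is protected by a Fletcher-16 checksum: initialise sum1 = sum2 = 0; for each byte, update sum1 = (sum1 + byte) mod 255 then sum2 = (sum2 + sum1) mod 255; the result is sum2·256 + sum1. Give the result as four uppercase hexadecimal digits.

Running sums (mod 255):
  after byte 0 (E5): sum1=229, sum2=229
  after byte 1 (22): sum1=8, sum2=237
  after byte 2 (9E): sum1=166, sum2=148
  after byte 3 (A0): sum1=71, sum2=219
Checksum = sum2·256 + sum1 = 219·256 + 71 = 56135 = 0xDB47.

DB47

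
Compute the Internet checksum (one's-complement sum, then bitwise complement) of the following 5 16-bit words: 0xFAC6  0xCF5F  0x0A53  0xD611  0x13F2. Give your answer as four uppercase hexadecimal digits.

One's-complement addition (fold any carry out of bit 15 back into bit 0):
  0xFAC6 + 0xCF5F = 0x1CA25 → wrap carry → 0xCA26
  0xCA26 + 0x0A53 = 0x0D479
  0xD479 + 0xD611 = 0x1AA8A → wrap carry → 0xAA8B
  0xAA8B + 0x13F2 = 0x0BE7D
One's-complement sum = 0xBE7D.
Checksum = ~0xBE7D & 0xFFFF = 0x4182.

4182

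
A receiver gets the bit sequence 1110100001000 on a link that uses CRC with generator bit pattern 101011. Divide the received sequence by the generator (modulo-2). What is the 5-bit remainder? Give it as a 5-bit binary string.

00010

Modulo-2 division of 1110100001000 by 101011:
  pos 0: 111010 XOR 101011 = 010001
  pos 1: 100010 XOR 101011 = 001001
  pos 3: 100100 XOR 101011 = 001111
  pos 5: 111110 XOR 101011 = 010101
  pos 6: 101010 XOR 101011 = 000001
Remainder = 00010 (nonzero — an error is detected).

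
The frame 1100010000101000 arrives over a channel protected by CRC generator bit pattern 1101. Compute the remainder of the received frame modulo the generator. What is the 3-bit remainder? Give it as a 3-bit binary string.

Modulo-2 division of 1100010000101000 by 1101:
  pos 0: 1100 XOR 1101 = 0001
  pos 3: 1010 XOR 1101 = 0111
  pos 4: 1110 XOR 1101 = 0011
  pos 6: 1100 XOR 1101 = 0001
  pos 9: 1101 XOR 1101 = 0000
Remainder = 000 (zero — the frame passes the CRC check).

000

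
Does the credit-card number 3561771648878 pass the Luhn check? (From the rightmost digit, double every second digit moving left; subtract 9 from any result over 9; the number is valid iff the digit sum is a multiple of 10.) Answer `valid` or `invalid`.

valid

From the right, keep odd positions and double even positions (subtract 9 from any doubled value over 9):
  doubled (positions 2,4,...): 5 7 3 5 2 1 → sum 23
  kept (positions 1,3,...): 8 8 4 1 7 6 3 → sum 37
Total = 60.
60 mod 10 = 0, so the number is valid.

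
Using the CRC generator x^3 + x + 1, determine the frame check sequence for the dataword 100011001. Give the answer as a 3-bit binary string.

001

Append 3 zeros: 100011001000. Divide by 1011 (XOR where the leading bit is 1):
  pos 0: 1000 XOR 1011 = 0011
  pos 2: 1111 XOR 1011 = 0100
  pos 3: 1000 XOR 1011 = 0011
  pos 5: 1101 XOR 1011 = 0110
  pos 6: 1100 XOR 1011 = 0111
  pos 7: 1110 XOR 1011 = 0101
  pos 8: 1010 XOR 1011 = 0001
Remainder (last 3 bits) = 001. This is the CRC / FCS.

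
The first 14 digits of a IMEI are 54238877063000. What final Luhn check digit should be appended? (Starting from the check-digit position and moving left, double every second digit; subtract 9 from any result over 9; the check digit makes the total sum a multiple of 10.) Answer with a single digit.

Partial digits right→left: 0 0 0 3 6 0 7 7 8 8 3 2 4 5
Double every second digit counting from the check-digit position (so the 1st, 3rd, 5th, ... of the partial from the right).
  doubled (with −9 where >9): 0 0 3 5 7 6 8 → sum 29
  kept as-is: 0 3 0 7 8 2 5 → sum 25
Total = 29 + 25 = 54.
Check digit = (10 − (54 mod 10)) mod 10 = 6.

6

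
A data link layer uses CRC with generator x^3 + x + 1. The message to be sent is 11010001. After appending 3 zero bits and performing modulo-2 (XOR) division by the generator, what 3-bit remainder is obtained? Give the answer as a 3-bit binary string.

101

Append 3 zeros: 11010001000. Divide by 1011 (XOR where the leading bit is 1):
  pos 0: 1101 XOR 1011 = 0110
  pos 1: 1100 XOR 1011 = 0111
  pos 2: 1110 XOR 1011 = 0101
  pos 3: 1010 XOR 1011 = 0001
  pos 6: 1100 XOR 1011 = 0111
  pos 7: 1110 XOR 1011 = 0101
Remainder (last 3 bits) = 101. This is the CRC / FCS.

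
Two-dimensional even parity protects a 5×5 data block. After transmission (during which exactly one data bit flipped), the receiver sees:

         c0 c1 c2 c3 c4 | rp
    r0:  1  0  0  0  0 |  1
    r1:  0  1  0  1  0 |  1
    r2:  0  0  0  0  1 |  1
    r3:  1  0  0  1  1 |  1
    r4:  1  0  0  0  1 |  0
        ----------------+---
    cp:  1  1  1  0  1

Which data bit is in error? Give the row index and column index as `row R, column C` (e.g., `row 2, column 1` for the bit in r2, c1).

Recompute each row's even parity and compare to rp:
  r0: data parity 1, sent rp 1 → ok
  r1: data parity 0, sent rp 1 → mismatch
  r2: data parity 1, sent rp 1 → ok
  r3: data parity 1, sent rp 1 → ok
  r4: data parity 0, sent rp 0 → ok
Recompute each column's even parity and compare to cp:
  c0: data parity 1, sent cp 1 → ok
  c1: data parity 1, sent cp 1 → ok
  c2: data parity 0, sent cp 1 → mismatch
  c3: data parity 0, sent cp 0 → ok
  c4: data parity 1, sent cp 1 → ok
Exactly one row (r1) and one column (c2) fail → the flipped bit is at their intersection.

row 1, column 2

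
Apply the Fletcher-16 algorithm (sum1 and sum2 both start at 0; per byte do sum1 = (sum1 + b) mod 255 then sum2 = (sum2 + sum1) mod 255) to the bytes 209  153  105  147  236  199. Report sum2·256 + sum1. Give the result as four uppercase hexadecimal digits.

EC1D

Running sums (mod 255):
  after byte 0 (209): sum1=209, sum2=209
  after byte 1 (153): sum1=107, sum2=61
  after byte 2 (105): sum1=212, sum2=18
  after byte 3 (147): sum1=104, sum2=122
  after byte 4 (236): sum1=85, sum2=207
  after byte 5 (199): sum1=29, sum2=236
Checksum = sum2·256 + sum1 = 236·256 + 29 = 60445 = 0xEC1D.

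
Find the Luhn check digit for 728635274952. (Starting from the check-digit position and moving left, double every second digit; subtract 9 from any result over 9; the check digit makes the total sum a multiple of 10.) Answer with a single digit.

5

Partial digits right→left: 2 5 9 4 7 2 5 3 6 8 2 7
Double every second digit counting from the check-digit position (so the 1st, 3rd, 5th, ... of the partial from the right).
  doubled (with −9 where >9): 4 9 5 1 3 4 → sum 26
  kept as-is: 5 4 2 3 8 7 → sum 29
Total = 26 + 29 = 55.
Check digit = (10 − (55 mod 10)) mod 10 = 5.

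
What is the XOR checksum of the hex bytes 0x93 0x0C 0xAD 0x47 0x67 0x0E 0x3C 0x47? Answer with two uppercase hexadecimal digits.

67

XOR the bytes together:
  start with 0x93
  0x93 ⊕ 0x0C = 0x9F
  0x9F ⊕ 0xAD = 0x32
  0x32 ⊕ 0x47 = 0x75
  0x75 ⊕ 0x67 = 0x12
  0x12 ⊕ 0x0E = 0x1C
  0x1C ⊕ 0x3C = 0x20
  0x20 ⊕ 0x47 = 0x67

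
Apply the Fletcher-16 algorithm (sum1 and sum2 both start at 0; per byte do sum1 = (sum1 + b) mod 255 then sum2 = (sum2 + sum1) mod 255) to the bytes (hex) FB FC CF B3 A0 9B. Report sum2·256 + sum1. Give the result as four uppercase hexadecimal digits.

10B8

Running sums (mod 255):
  after byte 0 (FB): sum1=251, sum2=251
  after byte 1 (FC): sum1=248, sum2=244
  after byte 2 (CF): sum1=200, sum2=189
  after byte 3 (B3): sum1=124, sum2=58
  after byte 4 (A0): sum1=29, sum2=87
  after byte 5 (9B): sum1=184, sum2=16
Checksum = sum2·256 + sum1 = 16·256 + 184 = 4280 = 0x10B8.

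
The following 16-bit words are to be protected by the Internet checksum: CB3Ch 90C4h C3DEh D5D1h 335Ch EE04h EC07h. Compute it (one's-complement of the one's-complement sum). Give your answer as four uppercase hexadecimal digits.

FCE4

One's-complement addition (fold any carry out of bit 15 back into bit 0):
  0xCB3C + 0x90C4 = 0x15C00 → wrap carry → 0x5C01
  0x5C01 + 0xC3DE = 0x11FDF → wrap carry → 0x1FE0
  0x1FE0 + 0xD5D1 = 0x0F5B1
  0xF5B1 + 0x335C = 0x1290D → wrap carry → 0x290E
  0x290E + 0xEE04 = 0x11712 → wrap carry → 0x1713
  0x1713 + 0xEC07 = 0x1031A → wrap carry → 0x031B
One's-complement sum = 0x031B.
Checksum = ~0x031B & 0xFFFF = 0xFCE4.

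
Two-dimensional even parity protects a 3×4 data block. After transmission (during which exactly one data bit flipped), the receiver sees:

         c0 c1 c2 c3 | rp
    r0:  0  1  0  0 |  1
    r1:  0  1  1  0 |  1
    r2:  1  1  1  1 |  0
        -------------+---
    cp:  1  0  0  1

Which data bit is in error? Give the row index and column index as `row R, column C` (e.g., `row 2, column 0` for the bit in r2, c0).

row 1, column 1

Recompute each row's even parity and compare to rp:
  r0: data parity 1, sent rp 1 → ok
  r1: data parity 0, sent rp 1 → mismatch
  r2: data parity 0, sent rp 0 → ok
Recompute each column's even parity and compare to cp:
  c0: data parity 1, sent cp 1 → ok
  c1: data parity 1, sent cp 0 → mismatch
  c2: data parity 0, sent cp 0 → ok
  c3: data parity 1, sent cp 1 → ok
Exactly one row (r1) and one column (c1) fail → the flipped bit is at their intersection.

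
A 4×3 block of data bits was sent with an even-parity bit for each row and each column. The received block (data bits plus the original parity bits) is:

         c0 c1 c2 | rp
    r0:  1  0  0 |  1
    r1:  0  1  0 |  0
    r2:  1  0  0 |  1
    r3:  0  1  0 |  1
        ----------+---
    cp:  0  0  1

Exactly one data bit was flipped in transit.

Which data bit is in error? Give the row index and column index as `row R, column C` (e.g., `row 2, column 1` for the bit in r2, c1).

row 1, column 2

Recompute each row's even parity and compare to rp:
  r0: data parity 1, sent rp 1 → ok
  r1: data parity 1, sent rp 0 → mismatch
  r2: data parity 1, sent rp 1 → ok
  r3: data parity 1, sent rp 1 → ok
Recompute each column's even parity and compare to cp:
  c0: data parity 0, sent cp 0 → ok
  c1: data parity 0, sent cp 0 → ok
  c2: data parity 0, sent cp 1 → mismatch
Exactly one row (r1) and one column (c2) fail → the flipped bit is at their intersection.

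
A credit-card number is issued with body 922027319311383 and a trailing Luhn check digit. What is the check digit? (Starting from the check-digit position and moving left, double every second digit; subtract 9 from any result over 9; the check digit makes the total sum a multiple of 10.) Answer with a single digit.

Partial digits right→left: 3 8 3 1 1 3 9 1 3 7 2 0 2 2 9
Double every second digit counting from the check-digit position (so the 1st, 3rd, 5th, ... of the partial from the right).
  doubled (with −9 where >9): 6 6 2 9 6 4 4 9 → sum 46
  kept as-is: 8 1 3 1 7 0 2 → sum 22
Total = 46 + 22 = 68.
Check digit = (10 − (68 mod 10)) mod 10 = 2.

2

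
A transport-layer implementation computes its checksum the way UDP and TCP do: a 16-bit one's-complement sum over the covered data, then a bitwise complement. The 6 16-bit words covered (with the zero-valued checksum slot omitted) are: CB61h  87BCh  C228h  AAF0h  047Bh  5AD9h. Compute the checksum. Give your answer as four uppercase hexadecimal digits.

E073

One's-complement addition (fold any carry out of bit 15 back into bit 0):
  0xCB61 + 0x87BC = 0x1531D → wrap carry → 0x531E
  0x531E + 0xC228 = 0x11546 → wrap carry → 0x1547
  0x1547 + 0xAAF0 = 0x0C037
  0xC037 + 0x047B = 0x0C4B2
  0xC4B2 + 0x5AD9 = 0x11F8B → wrap carry → 0x1F8C
One's-complement sum = 0x1F8C.
Checksum = ~0x1F8C & 0xFFFF = 0xE073.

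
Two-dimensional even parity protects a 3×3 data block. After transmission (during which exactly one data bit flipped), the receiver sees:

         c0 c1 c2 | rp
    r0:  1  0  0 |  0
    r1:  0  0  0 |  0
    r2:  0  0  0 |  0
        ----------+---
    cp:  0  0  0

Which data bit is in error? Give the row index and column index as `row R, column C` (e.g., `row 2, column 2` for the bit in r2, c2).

Recompute each row's even parity and compare to rp:
  r0: data parity 1, sent rp 0 → mismatch
  r1: data parity 0, sent rp 0 → ok
  r2: data parity 0, sent rp 0 → ok
Recompute each column's even parity and compare to cp:
  c0: data parity 1, sent cp 0 → mismatch
  c1: data parity 0, sent cp 0 → ok
  c2: data parity 0, sent cp 0 → ok
Exactly one row (r0) and one column (c0) fail → the flipped bit is at their intersection.

row 0, column 0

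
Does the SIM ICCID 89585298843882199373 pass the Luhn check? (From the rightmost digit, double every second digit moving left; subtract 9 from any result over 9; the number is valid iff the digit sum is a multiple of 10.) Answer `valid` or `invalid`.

valid

From the right, keep odd positions and double even positions (subtract 9 from any doubled value over 9):
  doubled (positions 2,4,...): 5 9 2 7 6 7 9 1 1 7 → sum 54
  kept (positions 1,3,...): 3 3 9 2 8 4 8 2 8 9 → sum 56
Total = 110.
110 mod 10 = 0, so the number is valid.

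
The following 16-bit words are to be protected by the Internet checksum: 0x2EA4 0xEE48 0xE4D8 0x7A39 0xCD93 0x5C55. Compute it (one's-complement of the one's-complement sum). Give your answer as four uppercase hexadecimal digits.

One's-complement addition (fold any carry out of bit 15 back into bit 0):
  0x2EA4 + 0xEE48 = 0x11CEC → wrap carry → 0x1CED
  0x1CED + 0xE4D8 = 0x101C5 → wrap carry → 0x01C6
  0x01C6 + 0x7A39 = 0x07BFF
  0x7BFF + 0xCD93 = 0x14992 → wrap carry → 0x4993
  0x4993 + 0x5C55 = 0x0A5E8
One's-complement sum = 0xA5E8.
Checksum = ~0xA5E8 & 0xFFFF = 0x5A17.

5A17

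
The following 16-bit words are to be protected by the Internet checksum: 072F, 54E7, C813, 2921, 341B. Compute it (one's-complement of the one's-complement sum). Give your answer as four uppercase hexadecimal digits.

One's-complement addition (fold any carry out of bit 15 back into bit 0):
  0x072F + 0x54E7 = 0x05C16
  0x5C16 + 0xC813 = 0x12429 → wrap carry → 0x242A
  0x242A + 0x2921 = 0x04D4B
  0x4D4B + 0x341B = 0x08166
One's-complement sum = 0x8166.
Checksum = ~0x8166 & 0xFFFF = 0x7E99.

7E99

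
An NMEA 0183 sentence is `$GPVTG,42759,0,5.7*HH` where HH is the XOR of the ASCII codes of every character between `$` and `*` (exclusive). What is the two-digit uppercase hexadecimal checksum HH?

XOR the ASCII codes of the payload characters:
  'G' = 0x47 → acc = 0x47
  'P' = 0x50 → acc = 0x17
  'V' = 0x56 → acc = 0x41
  'T' = 0x54 → acc = 0x15
  'G' = 0x47 → acc = 0x52
  ',' = 0x2C → acc = 0x7E
  '4' = 0x34 → acc = 0x4A
  '2' = 0x32 → acc = 0x78
  '7' = 0x37 → acc = 0x4F
  '5' = 0x35 → acc = 0x7A
  '9' = 0x39 → acc = 0x43
  ',' = 0x2C → acc = 0x6F
  '0' = 0x30 → acc = 0x5F
  ',' = 0x2C → acc = 0x73
  '5' = 0x35 → acc = 0x46
  '.' = 0x2E → acc = 0x68
  '7' = 0x37 → acc = 0x5F
Checksum = 0x5F.

5F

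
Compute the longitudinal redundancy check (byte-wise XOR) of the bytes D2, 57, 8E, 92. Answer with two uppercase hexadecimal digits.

99

XOR the bytes together:
  start with 0xD2
  0xD2 ⊕ 0x57 = 0x85
  0x85 ⊕ 0x8E = 0x0B
  0x0B ⊕ 0x92 = 0x99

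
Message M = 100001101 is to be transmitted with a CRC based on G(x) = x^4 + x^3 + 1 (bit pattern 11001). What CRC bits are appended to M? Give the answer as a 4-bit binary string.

Append 4 zeros: 1000011010000. Divide by 11001 (XOR where the leading bit is 1):
  pos 0: 10000 XOR 11001 = 01001
  pos 1: 10011 XOR 11001 = 01010
  pos 2: 10101 XOR 11001 = 01100
  pos 3: 11000 XOR 11001 = 00001
  pos 7: 11000 XOR 11001 = 00001
Remainder (last 4 bits) = 0010. This is the CRC / FCS.

0010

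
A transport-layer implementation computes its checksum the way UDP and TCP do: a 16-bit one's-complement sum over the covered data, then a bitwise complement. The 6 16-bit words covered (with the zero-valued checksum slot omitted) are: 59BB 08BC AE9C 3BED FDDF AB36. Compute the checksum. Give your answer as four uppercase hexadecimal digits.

One's-complement addition (fold any carry out of bit 15 back into bit 0):
  0x59BB + 0x08BC = 0x06277
  0x6277 + 0xAE9C = 0x11113 → wrap carry → 0x1114
  0x1114 + 0x3BED = 0x04D01
  0x4D01 + 0xFDDF = 0x14AE0 → wrap carry → 0x4AE1
  0x4AE1 + 0xAB36 = 0x0F617
One's-complement sum = 0xF617.
Checksum = ~0xF617 & 0xFFFF = 0x09E8.

09E8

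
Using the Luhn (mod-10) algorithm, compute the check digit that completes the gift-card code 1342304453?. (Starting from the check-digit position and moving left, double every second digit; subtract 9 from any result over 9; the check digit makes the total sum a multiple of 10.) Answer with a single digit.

9

Partial digits right→left: 3 5 4 4 0 3 2 4 3 1
Double every second digit counting from the check-digit position (so the 1st, 3rd, 5th, ... of the partial from the right).
  doubled (with −9 where >9): 6 8 0 4 6 → sum 24
  kept as-is: 5 4 3 4 1 → sum 17
Total = 24 + 17 = 41.
Check digit = (10 − (41 mod 10)) mod 10 = 9.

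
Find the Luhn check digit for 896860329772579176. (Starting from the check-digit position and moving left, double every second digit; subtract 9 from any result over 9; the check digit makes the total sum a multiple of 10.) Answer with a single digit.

1

Partial digits right→left: 6 7 1 9 7 5 2 7 7 9 2 3 0 6 8 6 9 8
Double every second digit counting from the check-digit position (so the 1st, 3rd, 5th, ... of the partial from the right).
  doubled (with −9 where >9): 3 2 5 4 5 4 0 7 9 → sum 39
  kept as-is: 7 9 5 7 9 3 6 6 8 → sum 60
Total = 39 + 60 = 99.
Check digit = (10 − (99 mod 10)) mod 10 = 1.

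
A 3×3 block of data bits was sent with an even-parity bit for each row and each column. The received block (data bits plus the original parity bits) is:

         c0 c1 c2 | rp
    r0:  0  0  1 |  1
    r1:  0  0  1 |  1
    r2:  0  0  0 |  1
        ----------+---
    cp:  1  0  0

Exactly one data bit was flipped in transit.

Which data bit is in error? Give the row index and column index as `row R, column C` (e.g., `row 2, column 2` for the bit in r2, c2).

Recompute each row's even parity and compare to rp:
  r0: data parity 1, sent rp 1 → ok
  r1: data parity 1, sent rp 1 → ok
  r2: data parity 0, sent rp 1 → mismatch
Recompute each column's even parity and compare to cp:
  c0: data parity 0, sent cp 1 → mismatch
  c1: data parity 0, sent cp 0 → ok
  c2: data parity 0, sent cp 0 → ok
Exactly one row (r2) and one column (c0) fail → the flipped bit is at their intersection.

row 2, column 0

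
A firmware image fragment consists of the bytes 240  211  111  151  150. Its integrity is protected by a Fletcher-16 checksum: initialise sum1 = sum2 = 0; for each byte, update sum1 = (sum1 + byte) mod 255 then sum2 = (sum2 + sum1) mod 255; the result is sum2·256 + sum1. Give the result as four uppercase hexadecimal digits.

1862

Running sums (mod 255):
  after byte 0 (240): sum1=240, sum2=240
  after byte 1 (211): sum1=196, sum2=181
  after byte 2 (111): sum1=52, sum2=233
  after byte 3 (151): sum1=203, sum2=181
  after byte 4 (150): sum1=98, sum2=24
Checksum = sum2·256 + sum1 = 24·256 + 98 = 6242 = 0x1862.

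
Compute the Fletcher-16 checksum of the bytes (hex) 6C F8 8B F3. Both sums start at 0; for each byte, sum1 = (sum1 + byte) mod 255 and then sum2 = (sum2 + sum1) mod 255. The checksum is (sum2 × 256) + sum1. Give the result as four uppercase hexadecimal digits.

Running sums (mod 255):
  after byte 0 (6C): sum1=108, sum2=108
  after byte 1 (F8): sum1=101, sum2=209
  after byte 2 (8B): sum1=240, sum2=194
  after byte 3 (F3): sum1=228, sum2=167
Checksum = sum2·256 + sum1 = 167·256 + 228 = 42980 = 0xA7E4.

A7E4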